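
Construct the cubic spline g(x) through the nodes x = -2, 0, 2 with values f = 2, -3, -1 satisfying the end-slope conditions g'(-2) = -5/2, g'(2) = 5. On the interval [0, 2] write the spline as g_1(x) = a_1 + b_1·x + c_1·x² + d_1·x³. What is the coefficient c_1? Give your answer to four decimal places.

Write M_i for g''(x_i). With h_i = 2, 2 and divided differences Δ_i = -5/2, 1, the continuity of g' gives the tridiagonal system
  2·M_0 + 8·M_1 + 2·M_2 = 6(Δ_1 - Δ_0) = 21
Clamped end conditions give two more equations: 2h_0·M_0 + h_0·M_1 = 6(Δ_0 - g'(-2)) = 0 and h_1·M_1 + 2h_1·M_2 = 6(g'(2) - Δ_1) = 24.
Solving: M_0 = -3/4, M_1 = 3/2, M_2 = 21/4.
On [0, 2], with g_1(x) = a_1 + b_1·x + c_1·x² + d_1·x³: c_1 = M_1/2 = 3/4, d_1 = (M_2 - M_1)/(6h_1) = 5/16, b_1 = Δ_1 - h_1(2M_1 + M_2)/6 = -7/4.

0.7500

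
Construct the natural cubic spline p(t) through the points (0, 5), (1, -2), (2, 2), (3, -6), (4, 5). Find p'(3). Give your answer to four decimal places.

-1.2857

Let M_i = p''(x_i). Step sizes h_i = 1, 1, 1, 1; slopes of the chords Δ_i = (y_(i+1) - y_i)/h_i = -7, 4, -8, 11.
  1·M_0 + 4·M_1 + 1·M_2 = 6(Δ_1 - Δ_0) = 66
  1·M_1 + 4·M_2 + 1·M_3 = 6(Δ_2 - Δ_1) = -72
  1·M_2 + 4·M_3 + 1·M_4 = 6(Δ_3 - Δ_2) = 114
Natural end conditions: M_0 = M_4 = 0.
Hence M_0 = 0, M_1 = 174/7, M_2 = -234/7, M_3 = 258/7, M_4 = 0.
On [3, 4], p'(t) = b_3 + 2c_3·(t - 3) + 3d_3·(t - 3)² with b_3 = Δ_3 - h_3(2M_3 + M_4)/6 = -9/7, c_3 = M_3/2 = 129/7, d_3 = (M_4 - M_3)/(6h_3) = -43/7. So p'(3) = -9/7.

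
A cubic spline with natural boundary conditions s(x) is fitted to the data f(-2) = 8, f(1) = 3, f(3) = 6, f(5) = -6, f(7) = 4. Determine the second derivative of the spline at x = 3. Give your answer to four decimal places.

-9.1972

Let M_i = s''(x_i). Step sizes h_i = 3, 2, 2, 2; slopes of the chords Δ_i = (y_(i+1) - y_i)/h_i = -5/3, 3/2, -6, 5.
  3·M_0 + 10·M_1 + 2·M_2 = 6(Δ_1 - Δ_0) = 19
  2·M_1 + 8·M_2 + 2·M_3 = 6(Δ_2 - Δ_1) = -45
  2·M_2 + 8·M_3 + 2·M_4 = 6(Δ_3 - Δ_2) = 66
Natural end conditions: M_0 = M_4 = 0.
Solving: M_0 = 0, M_1 = 531/142, M_2 = -653/71, M_3 = 749/71, M_4 = 0.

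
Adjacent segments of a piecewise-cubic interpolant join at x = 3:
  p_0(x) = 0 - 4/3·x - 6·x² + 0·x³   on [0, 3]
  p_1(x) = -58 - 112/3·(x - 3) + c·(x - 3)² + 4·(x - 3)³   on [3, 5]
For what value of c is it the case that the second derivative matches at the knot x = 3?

-6

p_0''(x) = -12 + 0·x, so p_0''(3) = -12. On the right, p_1''(3) = 2c, so c = -6.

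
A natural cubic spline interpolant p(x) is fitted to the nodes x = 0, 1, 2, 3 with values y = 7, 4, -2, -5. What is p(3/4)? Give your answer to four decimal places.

Let M_i = p''(x_i). Step sizes h_i = 1, 1, 1; slopes of the chords Δ_i = (y_(i+1) - y_i)/h_i = -3, -6, -3.
  1·M_0 + 4·M_1 + 1·M_2 = 6(Δ_1 - Δ_0) = -18
  1·M_1 + 4·M_2 + 1·M_3 = 6(Δ_2 - Δ_1) = 18
Natural end conditions: M_0 = M_3 = 0.
Forward elimination and back-substitution give M_0 = 0, M_1 = -6, M_2 = 6, M_3 = 0.
On [0, 1], p(x) = 7 - 2·x + 0·x² - 1·x³.
With x = 3/4: p(3/4) = 325/64.

5.0781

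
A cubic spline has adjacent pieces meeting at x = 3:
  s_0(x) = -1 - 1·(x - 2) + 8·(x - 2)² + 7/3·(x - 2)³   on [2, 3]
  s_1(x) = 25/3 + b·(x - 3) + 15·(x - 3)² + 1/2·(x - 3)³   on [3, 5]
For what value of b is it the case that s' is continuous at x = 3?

22

s_0'(x) = -1 + 16·(x - 2) + 7·(x - 2)², so s_0'(3) = 22. On the right, s_1'(3) = b, so b = 22.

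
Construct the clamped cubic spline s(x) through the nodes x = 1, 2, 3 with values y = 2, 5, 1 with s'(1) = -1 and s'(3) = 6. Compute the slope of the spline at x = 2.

Put m_i = s'' at the i-th knot. Here h = (1, 1) and Δ = (3, -4), so the interior equations h_(i-1)·m_(i-1) + 2(h_(i-1)+h_i)·m_i + h_i·m_(i+1) = 6(Δ_i − Δ_(i-1)) read
  1·m_0 + 4·m_1 + 1·m_2 = 6(Δ_1 - Δ_0) = -42
Clamped end conditions give two more equations: 2h_0·m_0 + h_0·m_1 = 6(Δ_0 - s'(1)) = 24 and h_1·m_1 + 2h_1·m_2 = 6(s'(3) - Δ_1) = 60.
Solving: m_0 = 26, m_1 = -28, m_2 = 44.
On [2, 3], s'(x) = b_1 + 2c_1·(x - 2) + 3d_1·(x - 2)² with b_1 = Δ_1 - h_1(2m_1 + m_2)/6 = -2, c_1 = m_1/2 = -14, d_1 = (m_2 - m_1)/(6h_1) = 12. So s'(2) = -2.

-2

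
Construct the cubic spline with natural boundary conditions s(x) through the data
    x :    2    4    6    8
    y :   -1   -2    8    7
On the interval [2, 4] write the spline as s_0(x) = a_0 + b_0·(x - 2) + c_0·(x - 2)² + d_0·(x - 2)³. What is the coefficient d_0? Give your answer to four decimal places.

Write M_i for s''(x_i). With h_i = 2, 2, 2 and divided differences Δ_i = -1/2, 5, -1/2, the continuity of s' gives the tridiagonal system
  2·M_0 + 8·M_1 + 2·M_2 = 6(Δ_1 - Δ_0) = 33
  2·M_1 + 8·M_2 + 2·M_3 = 6(Δ_2 - Δ_1) = -33
Natural end conditions: M_0 = M_3 = 0.
Solving the tridiagonal system: M_0 = 0, M_1 = 11/2, M_2 = -11/2, M_3 = 0.
On [2, 4], with s_0(x) = a_0 + b_0·(x - 2) + c_0·(x - 2)² + d_0·(x - 2)³: c_0 = M_0/2 = 0, d_0 = (M_1 - M_0)/(6h_0) = 11/24, b_0 = Δ_0 - h_0(2M_0 + M_1)/6 = -7/3.

0.4583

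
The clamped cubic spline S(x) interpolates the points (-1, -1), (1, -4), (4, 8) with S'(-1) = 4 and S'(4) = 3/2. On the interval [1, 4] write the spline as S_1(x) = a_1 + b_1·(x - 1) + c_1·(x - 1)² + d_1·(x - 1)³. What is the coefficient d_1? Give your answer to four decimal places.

-0.7722

Let M_i = S''(x_i). Step sizes h_i = 2, 3; slopes of the chords Δ_i = (y_(i+1) - y_i)/h_i = -3/2, 4.
  2·M_0 + 10·M_1 + 3·M_2 = 6(Δ_1 - Δ_0) = 33
Clamped end conditions give two more equations: 2h_0·M_0 + h_0·M_1 = 6(Δ_0 - S'(-1)) = -33 and h_1·M_1 + 2h_1·M_2 = 6(S'(4) - Δ_1) = -15.
Solving: M_0 = -241/20, M_1 = 38/5, M_2 = -63/10.
On [1, 4], with S_1(x) = a_1 + b_1·(x - 1) + c_1·(x - 1)² + d_1·(x - 1)³: c_1 = M_1/2 = 19/5, d_1 = (M_2 - M_1)/(6h_1) = -139/180, b_1 = Δ_1 - h_1(2M_1 + M_2)/6 = -9/20.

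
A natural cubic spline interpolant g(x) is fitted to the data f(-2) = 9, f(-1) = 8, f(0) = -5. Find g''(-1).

-18

Let M_i = g''(x_i). Step sizes h_i = 1, 1; slopes of the chords Δ_i = (y_(i+1) - y_i)/h_i = -1, -13.
  1·M_0 + 4·M_1 + 1·M_2 = 6(Δ_1 - Δ_0) = -72
Natural end conditions: M_0 = M_2 = 0.
Solving the tridiagonal system: M_0 = 0, M_1 = -18, M_2 = 0.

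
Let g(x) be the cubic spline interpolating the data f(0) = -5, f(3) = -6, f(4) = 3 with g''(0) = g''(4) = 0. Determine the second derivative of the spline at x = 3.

7

Write σ_i for g''(x_i). With h_i = 3, 1 and divided differences Δ_i = -1/3, 9, the continuity of g' gives the tridiagonal system
  3·σ_0 + 8·σ_1 + 1·σ_2 = 6(Δ_1 - Δ_0) = 56
Natural end conditions: σ_0 = σ_2 = 0.
Solving the tridiagonal system: σ_0 = 0, σ_1 = 7, σ_2 = 0.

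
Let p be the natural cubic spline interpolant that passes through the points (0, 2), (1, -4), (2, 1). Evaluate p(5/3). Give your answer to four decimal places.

Put M_i = p'' at the i-th knot. Here h = (1, 1) and Δ = (-6, 5), so the interior equations h_(i-1)·M_(i-1) + 2(h_(i-1)+h_i)·M_i + h_i·M_(i+1) = 6(Δ_i − Δ_(i-1)) read
  1·M_0 + 4·M_1 + 1·M_2 = 6(Δ_1 - Δ_0) = 66
Natural end conditions: M_0 = M_2 = 0.
Solving the tridiagonal system: M_0 = 0, M_1 = 33/2, M_2 = 0.
On [1, 2], p(t) = -4 - 1/2·(t - 1) + 33/4·(t - 1)² - 11/4·(t - 1)³.
With (t - 1) = 2/3: p(5/3) = -40/27.

-1.4815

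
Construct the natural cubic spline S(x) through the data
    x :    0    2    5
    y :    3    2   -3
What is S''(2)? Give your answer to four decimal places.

-0.7000

Write M_i for S''(x_i). With h_i = 2, 3 and divided differences Δ_i = -1/2, -5/3, the continuity of S' gives the tridiagonal system
  2·M_0 + 10·M_1 + 3·M_2 = 6(Δ_1 - Δ_0) = -7
Natural end conditions: M_0 = M_2 = 0.
Forward elimination and back-substitution give M_0 = 0, M_1 = -7/10, M_2 = 0.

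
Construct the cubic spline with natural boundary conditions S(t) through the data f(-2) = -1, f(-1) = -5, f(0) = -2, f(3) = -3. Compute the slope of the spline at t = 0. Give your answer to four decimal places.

Write M_i for S''(x_i). With h_i = 1, 1, 3 and divided differences Δ_i = -4, 3, -1/3, the continuity of S' gives the tridiagonal system
  1·M_0 + 4·M_1 + 1·M_2 = 6(Δ_1 - Δ_0) = 42
  1·M_1 + 8·M_2 + 3·M_3 = 6(Δ_2 - Δ_1) = -20
Natural end conditions: M_0 = M_3 = 0.
Solving the tridiagonal system: M_0 = 0, M_1 = 356/31, M_2 = -122/31, M_3 = 0.
On [0, 3], S'(t) = b_2 + 2c_2·t + 3d_2·t² with b_2 = Δ_2 - h_2(2M_2 + M_3)/6 = 335/93, c_2 = M_2/2 = -61/31, d_2 = (M_3 - M_2)/(6h_2) = 61/279. So S'(0) = 335/93.

3.6022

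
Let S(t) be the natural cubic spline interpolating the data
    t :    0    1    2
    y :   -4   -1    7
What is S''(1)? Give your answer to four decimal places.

With m_i denoting the second derivative at x_i, h_i = 1, 1, and Δ_i = (y_(i+1) − y_i)/h_i = 3, 8:
  1·m_0 + 4·m_1 + 1·m_2 = 6(Δ_1 - Δ_0) = 30
Natural end conditions: m_0 = m_2 = 0.
Forward elimination and back-substitution give m_0 = 0, m_1 = 15/2, m_2 = 0.

7.5000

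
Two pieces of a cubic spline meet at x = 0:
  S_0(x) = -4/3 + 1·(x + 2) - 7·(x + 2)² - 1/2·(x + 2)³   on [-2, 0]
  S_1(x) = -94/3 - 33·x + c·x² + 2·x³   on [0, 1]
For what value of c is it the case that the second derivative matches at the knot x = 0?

S_0''(x) = -14 - 3·(x + 2), so S_0''(0) = -20. On the right, S_1''(0) = 2c, so c = -10.

-10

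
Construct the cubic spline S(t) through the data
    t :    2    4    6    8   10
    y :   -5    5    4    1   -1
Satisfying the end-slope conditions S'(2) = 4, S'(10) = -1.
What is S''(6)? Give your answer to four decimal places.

Write σ_i for S''(x_i). With h_i = 2, 2, 2, 2 and divided differences Δ_i = 5, -1/2, -3/2, -1, the continuity of S' gives the tridiagonal system
  2·σ_0 + 8·σ_1 + 2·σ_2 = 6(Δ_1 - Δ_0) = -33
  2·σ_1 + 8·σ_2 + 2·σ_3 = 6(Δ_2 - Δ_1) = -6
  2·σ_2 + 8·σ_3 + 2·σ_4 = 6(Δ_3 - Δ_2) = 3
Clamped end conditions give two more equations: 2h_0·σ_0 + h_0·σ_1 = 6(Δ_0 - S'(2)) = 6 and h_3·σ_3 + 2h_3·σ_4 = 6(S'(10) - Δ_3) = 0.
Solving the tridiagonal system: σ_0 = 29/7, σ_1 = -37/7, σ_2 = 1/2, σ_3 = 2/7, σ_4 = -1/7.

0.5000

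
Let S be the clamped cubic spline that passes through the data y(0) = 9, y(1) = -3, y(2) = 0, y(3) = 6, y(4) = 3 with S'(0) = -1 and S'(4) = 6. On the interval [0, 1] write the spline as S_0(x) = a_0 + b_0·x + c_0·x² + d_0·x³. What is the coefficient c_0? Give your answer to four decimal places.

-25.1607

Let m_i = S''(x_i). Step sizes h_i = 1, 1, 1, 1; slopes of the chords Δ_i = (y_(i+1) - y_i)/h_i = -12, 3, 6, -3.
  1·m_0 + 4·m_1 + 1·m_2 = 6(Δ_1 - Δ_0) = 90
  1·m_1 + 4·m_2 + 1·m_3 = 6(Δ_2 - Δ_1) = 18
  1·m_2 + 4·m_3 + 1·m_4 = 6(Δ_3 - Δ_2) = -54
Clamped end conditions give two more equations: 2h_0·m_0 + h_0·m_1 = 6(Δ_0 - S'(0)) = -66 and h_3·m_3 + 2h_3·m_4 = 6(S'(4) - Δ_3) = 54.
Forward elimination and back-substitution give m_0 = -1409/28, m_1 = 485/14, m_2 = 7/4, m_3 = -331/14, m_4 = 1087/28.
On [0, 1], with S_0(x) = a_0 + b_0·x + c_0·x² + d_0·x³: c_0 = m_0/2 = -1409/56, d_0 = (m_1 - m_0)/(6h_0) = 793/56, b_0 = Δ_0 - h_0(2m_0 + m_1)/6 = -1.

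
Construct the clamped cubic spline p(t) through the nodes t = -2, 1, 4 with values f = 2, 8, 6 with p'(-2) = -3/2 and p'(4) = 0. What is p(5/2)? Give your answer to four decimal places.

7.5156

Let σ_i = p''(x_i). Step sizes h_i = 3, 3; slopes of the chords Δ_i = (y_(i+1) - y_i)/h_i = 2, -2/3.
  3·σ_0 + 12·σ_1 + 3·σ_2 = 6(Δ_1 - Δ_0) = -16
Clamped end conditions give two more equations: 2h_0·σ_0 + h_0·σ_1 = 6(Δ_0 - p'(-2)) = 21 and h_1·σ_1 + 2h_1·σ_2 = 6(p'(4) - Δ_1) = 4.
Forward elimination and back-substitution give σ_0 = 61/12, σ_1 = -19/6, σ_2 = 9/4.
On [1, 4], p(t) = 8 + 11/8·(t - 1) - 19/12·(t - 1)² + 65/216·(t - 1)³.
With (t - 1) = 3/2: p(5/2) = 481/64.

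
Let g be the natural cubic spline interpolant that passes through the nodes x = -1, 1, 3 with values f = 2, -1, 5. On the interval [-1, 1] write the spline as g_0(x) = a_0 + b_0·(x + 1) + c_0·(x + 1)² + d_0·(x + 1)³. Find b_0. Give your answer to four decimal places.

Let M_i = g''(x_i). Step sizes h_i = 2, 2; slopes of the chords Δ_i = (y_(i+1) - y_i)/h_i = -3/2, 3.
  2·M_0 + 8·M_1 + 2·M_2 = 6(Δ_1 - Δ_0) = 27
Natural end conditions: M_0 = M_2 = 0.
Forward elimination and back-substitution give M_0 = 0, M_1 = 27/8, M_2 = 0.
On [-1, 1], with g_0(x) = a_0 + b_0·(x + 1) + c_0·(x + 1)² + d_0·(x + 1)³: c_0 = M_0/2 = 0, d_0 = (M_1 - M_0)/(6h_0) = 9/32, b_0 = Δ_0 - h_0(2M_0 + M_1)/6 = -21/8.

-2.6250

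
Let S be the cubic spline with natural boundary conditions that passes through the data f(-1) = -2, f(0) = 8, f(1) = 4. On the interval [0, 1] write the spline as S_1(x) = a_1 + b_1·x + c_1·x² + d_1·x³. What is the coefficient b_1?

3

Write m_i for S''(x_i). With h_i = 1, 1 and divided differences Δ_i = 10, -4, the continuity of S' gives the tridiagonal system
  1·m_0 + 4·m_1 + 1·m_2 = 6(Δ_1 - Δ_0) = -84
Natural end conditions: m_0 = m_2 = 0.
Solving the tridiagonal system: m_0 = 0, m_1 = -21, m_2 = 0.
On [0, 1], with S_1(x) = a_1 + b_1·x + c_1·x² + d_1·x³: c_1 = m_1/2 = -21/2, d_1 = (m_2 - m_1)/(6h_1) = 7/2, b_1 = Δ_1 - h_1(2m_1 + m_2)/6 = 3.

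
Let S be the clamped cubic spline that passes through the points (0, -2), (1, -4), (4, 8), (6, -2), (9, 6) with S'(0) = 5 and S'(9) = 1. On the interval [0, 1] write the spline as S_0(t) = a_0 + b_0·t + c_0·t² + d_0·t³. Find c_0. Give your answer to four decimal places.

Write M_i for S''(x_i). With h_i = 1, 3, 2, 3 and divided differences Δ_i = -2, 4, -5, 8/3, the continuity of S' gives the tridiagonal system
  1·M_0 + 8·M_1 + 3·M_2 = 6(Δ_1 - Δ_0) = 36
  3·M_1 + 10·M_2 + 2·M_3 = 6(Δ_2 - Δ_1) = -54
  2·M_2 + 10·M_3 + 3·M_4 = 6(Δ_3 - Δ_2) = 46
Clamped end conditions give two more equations: 2h_0·M_0 + h_0·M_1 = 6(Δ_0 - S'(0)) = -42 and h_3·M_3 + 2h_3·M_4 = 6(S'(9) - Δ_3) = -10.
Forward elimination and back-substitution give M_0 = -1589/59, M_1 = 700/59, M_2 = -629/59, M_3 = 502/59, M_4 = -1048/177.
On [0, 1], with S_0(t) = a_0 + b_0·t + c_0·t² + d_0·t³: c_0 = M_0/2 = -1589/118, d_0 = (M_1 - M_0)/(6h_0) = 763/118, b_0 = Δ_0 - h_0(2M_0 + M_1)/6 = 5.

-13.4661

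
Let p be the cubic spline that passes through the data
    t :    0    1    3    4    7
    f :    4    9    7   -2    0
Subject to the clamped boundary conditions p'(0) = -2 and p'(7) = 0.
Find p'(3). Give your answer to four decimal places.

With M_i denoting the second derivative at x_i, h_i = 1, 2, 1, 3, and Δ_i = (y_(i+1) − y_i)/h_i = 5, -1, -9, 2/3:
  1·M_0 + 6·M_1 + 2·M_2 = 6(Δ_1 - Δ_0) = -36
  2·M_1 + 6·M_2 + 1·M_3 = 6(Δ_2 - Δ_1) = -48
  1·M_2 + 8·M_3 + 3·M_4 = 6(Δ_3 - Δ_2) = 58
Clamped end conditions give two more equations: 2h_0·M_0 + h_0·M_1 = 6(Δ_0 - p'(0)) = 42 and h_3·M_3 + 2h_3·M_4 = 6(p'(7) - Δ_3) = -4.
Solving: M_0 = 1518/61, M_1 = -474/61, M_2 = -435/61, M_3 = 630/61, M_4 = -1067/183.
On [3, 4], p'(t) = b_2 + 2c_2·(t - 3) + 3d_2·(t - 3)² with b_2 = Δ_2 - h_2(2M_2 + M_3)/6 = -509/61, c_2 = M_2/2 = -435/122, d_2 = (M_3 - M_2)/(6h_2) = 355/122. So p'(3) = -509/61.

-8.3443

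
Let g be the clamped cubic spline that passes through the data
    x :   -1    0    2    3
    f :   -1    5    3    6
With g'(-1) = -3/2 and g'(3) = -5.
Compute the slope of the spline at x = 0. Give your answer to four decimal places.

With M_i denoting the second derivative at x_i, h_i = 1, 2, 1, and Δ_i = (y_(i+1) − y_i)/h_i = 6, -1, 3:
  1·M_0 + 6·M_1 + 2·M_2 = 6(Δ_1 - Δ_0) = -42
  2·M_1 + 6·M_2 + 1·M_3 = 6(Δ_2 - Δ_1) = 24
Clamped end conditions give two more equations: 2h_0·M_0 + h_0·M_1 = 6(Δ_0 - g'(-1)) = 45 and h_2·M_2 + 2h_2·M_3 = 6(g'(3) - Δ_2) = -48.
Solving: M_0 = 1088/35, M_1 = -601/35, M_2 = 524/35, M_3 = -1102/35.
On [0, 2], g'(x) = b_1 + 2c_1·x + 3d_1·x² with b_1 = Δ_1 - h_1(2M_1 + M_2)/6 = 191/35, c_1 = M_1/2 = -601/70, d_1 = (M_2 - M_1)/(6h_1) = 75/28. So g'(0) = 191/35.

5.4571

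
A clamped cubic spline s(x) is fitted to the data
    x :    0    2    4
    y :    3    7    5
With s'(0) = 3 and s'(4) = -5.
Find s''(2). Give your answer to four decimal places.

-0.5000

With M_i denoting the second derivative at x_i, h_i = 2, 2, and Δ_i = (y_(i+1) − y_i)/h_i = 2, -1:
  2·M_0 + 8·M_1 + 2·M_2 = 6(Δ_1 - Δ_0) = -18
Clamped end conditions give two more equations: 2h_0·M_0 + h_0·M_1 = 6(Δ_0 - s'(0)) = -6 and h_1·M_1 + 2h_1·M_2 = 6(s'(4) - Δ_1) = -24.
Forward elimination and back-substitution give M_0 = -5/4, M_1 = -1/2, M_2 = -23/4.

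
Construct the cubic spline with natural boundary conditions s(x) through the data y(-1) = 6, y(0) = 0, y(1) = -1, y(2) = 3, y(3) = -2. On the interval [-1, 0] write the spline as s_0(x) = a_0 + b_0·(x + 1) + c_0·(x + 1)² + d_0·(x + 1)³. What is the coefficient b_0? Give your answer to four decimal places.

Put M_i = s'' at the i-th knot. Here h = (1, 1, 1, 1) and Δ = (-6, -1, 4, -5), so the interior equations h_(i-1)·M_(i-1) + 2(h_(i-1)+h_i)·M_i + h_i·M_(i+1) = 6(Δ_i − Δ_(i-1)) read
  1·M_0 + 4·M_1 + 1·M_2 = 6(Δ_1 - Δ_0) = 30
  1·M_1 + 4·M_2 + 1·M_3 = 6(Δ_2 - Δ_1) = 30
  1·M_2 + 4·M_3 + 1·M_4 = 6(Δ_3 - Δ_2) = -54
Natural end conditions: M_0 = M_4 = 0.
Hence M_0 = 0, M_1 = 69/14, M_2 = 72/7, M_3 = -225/14, M_4 = 0.
On [-1, 0], with s_0(x) = a_0 + b_0·(x + 1) + c_0·(x + 1)² + d_0·(x + 1)³: c_0 = M_0/2 = 0, d_0 = (M_1 - M_0)/(6h_0) = 23/28, b_0 = Δ_0 - h_0(2M_0 + M_1)/6 = -191/28.

-6.8214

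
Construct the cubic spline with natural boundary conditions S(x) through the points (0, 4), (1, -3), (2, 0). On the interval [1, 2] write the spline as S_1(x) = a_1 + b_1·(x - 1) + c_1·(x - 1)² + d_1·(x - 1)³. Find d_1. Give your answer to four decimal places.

Let m_i = S''(x_i). Step sizes h_i = 1, 1; slopes of the chords Δ_i = (y_(i+1) - y_i)/h_i = -7, 3.
  1·m_0 + 4·m_1 + 1·m_2 = 6(Δ_1 - Δ_0) = 60
Natural end conditions: m_0 = m_2 = 0.
Hence m_0 = 0, m_1 = 15, m_2 = 0.
On [1, 2], with S_1(x) = a_1 + b_1·(x - 1) + c_1·(x - 1)² + d_1·(x - 1)³: c_1 = m_1/2 = 15/2, d_1 = (m_2 - m_1)/(6h_1) = -5/2, b_1 = Δ_1 - h_1(2m_1 + m_2)/6 = -2.

-2.5000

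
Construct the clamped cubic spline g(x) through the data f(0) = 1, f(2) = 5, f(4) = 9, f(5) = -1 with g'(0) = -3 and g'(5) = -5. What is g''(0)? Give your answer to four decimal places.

Let σ_i = g''(x_i). Step sizes h_i = 2, 2, 1; slopes of the chords Δ_i = (y_(i+1) - y_i)/h_i = 2, 2, -10.
  2·σ_0 + 8·σ_1 + 2·σ_2 = 6(Δ_1 - Δ_0) = 0
  2·σ_1 + 6·σ_2 + 1·σ_3 = 6(Δ_2 - Δ_1) = -72
Clamped end conditions give two more equations: 2h_0·σ_0 + h_0·σ_1 = 6(Δ_0 - g'(0)) = 30 and h_2·σ_2 + 2h_2·σ_3 = 6(g'(5) - Δ_2) = 30.
Hence σ_0 = 142/23, σ_1 = 61/23, σ_2 = -386/23, σ_3 = 538/23.

6.1739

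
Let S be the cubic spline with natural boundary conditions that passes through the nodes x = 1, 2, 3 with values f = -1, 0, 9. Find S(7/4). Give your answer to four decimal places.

-0.9063

Write σ_i for S''(x_i). With h_i = 1, 1 and divided differences Δ_i = 1, 9, the continuity of S' gives the tridiagonal system
  1·σ_0 + 4·σ_1 + 1·σ_2 = 6(Δ_1 - Δ_0) = 48
Natural end conditions: σ_0 = σ_2 = 0.
Solving: σ_0 = 0, σ_1 = 12, σ_2 = 0.
On [1, 2], S(x) = -1 - 1·(x - 1) + 0·(x - 1)² + 2·(x - 1)³.
With (x - 1) = 3/4: S(7/4) = -29/32.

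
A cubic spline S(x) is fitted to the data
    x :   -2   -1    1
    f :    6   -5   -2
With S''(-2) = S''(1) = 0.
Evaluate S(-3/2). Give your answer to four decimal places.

Put M_i = S'' at the i-th knot. Here h = (1, 2) and Δ = (-11, 3/2), so the interior equations h_(i-1)·M_(i-1) + 2(h_(i-1)+h_i)·M_i + h_i·M_(i+1) = 6(Δ_i − Δ_(i-1)) read
  1·M_0 + 6·M_1 + 2·M_2 = 6(Δ_1 - Δ_0) = 75
Natural end conditions: M_0 = M_2 = 0.
Forward elimination and back-substitution give M_0 = 0, M_1 = 25/2, M_2 = 0.
On [-2, -1], S(x) = 6 - 157/12·(x + 2) + 0·(x + 2)² + 25/12·(x + 2)³.
With (x + 2) = 1/2: S(-3/2) = -9/32.

-0.2813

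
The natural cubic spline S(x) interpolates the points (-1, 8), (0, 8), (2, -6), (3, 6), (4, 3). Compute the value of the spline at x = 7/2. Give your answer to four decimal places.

Put σ_i = S'' at the i-th knot. Here h = (1, 2, 1, 1) and Δ = (0, -7, 12, -3), so the interior equations h_(i-1)·σ_(i-1) + 2(h_(i-1)+h_i)·σ_i + h_i·σ_(i+1) = 6(Δ_i − Δ_(i-1)) read
  1·σ_0 + 6·σ_1 + 2·σ_2 = 6(Δ_1 - Δ_0) = -42
  2·σ_1 + 6·σ_2 + 1·σ_3 = 6(Δ_2 - Δ_1) = 114
  1·σ_2 + 4·σ_3 + 1·σ_4 = 6(Δ_3 - Δ_2) = -90
Natural end conditions: σ_0 = σ_4 = 0.
Solving the tridiagonal system: σ_0 = 0, σ_1 = -1029/61, σ_2 = 1806/61, σ_3 = -1824/61, σ_4 = 0.
On [3, 4], S(x) = 6 + 425/61·(x - 3) - 912/61·(x - 3)² + 304/61·(x - 3)³.
With (x - 3) = 1/2: S(7/2) = 777/122.

6.3689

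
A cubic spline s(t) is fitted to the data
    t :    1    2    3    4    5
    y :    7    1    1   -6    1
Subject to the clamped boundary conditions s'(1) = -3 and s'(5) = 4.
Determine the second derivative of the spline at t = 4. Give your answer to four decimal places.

33.3571

Put σ_i = s'' at the i-th knot. Here h = (1, 1, 1, 1) and Δ = (-6, 0, -7, 7), so the interior equations h_(i-1)·σ_(i-1) + 2(h_(i-1)+h_i)·σ_i + h_i·σ_(i+1) = 6(Δ_i − Δ_(i-1)) read
  1·σ_0 + 4·σ_1 + 1·σ_2 = 6(Δ_1 - Δ_0) = 36
  1·σ_1 + 4·σ_2 + 1·σ_3 = 6(Δ_2 - Δ_1) = -42
  1·σ_2 + 4·σ_3 + 1·σ_4 = 6(Δ_3 - Δ_2) = 84
Clamped end conditions give two more equations: 2h_0·σ_0 + h_0·σ_1 = 6(Δ_0 - s'(1)) = -18 and h_3·σ_3 + 2h_3·σ_4 = 6(s'(5) - Δ_3) = -18.
Forward elimination and back-substitution give σ_0 = -527/28, σ_1 = 275/14, σ_2 = -95/4, σ_3 = 467/14, σ_4 = -719/28.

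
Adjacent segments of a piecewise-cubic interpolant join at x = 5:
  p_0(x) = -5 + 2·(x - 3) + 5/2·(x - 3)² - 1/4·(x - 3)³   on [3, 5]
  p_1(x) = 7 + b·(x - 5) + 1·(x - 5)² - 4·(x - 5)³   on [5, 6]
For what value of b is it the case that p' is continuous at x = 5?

p_0'(x) = 2 + 5·(x - 3) - 3/4·(x - 3)², so p_0'(5) = 9. On the right, p_1'(5) = b, so b = 9.

9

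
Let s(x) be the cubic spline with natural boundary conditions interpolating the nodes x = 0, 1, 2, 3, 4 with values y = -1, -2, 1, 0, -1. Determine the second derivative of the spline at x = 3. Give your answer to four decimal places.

Write σ_i for s''(x_i). With h_i = 1, 1, 1, 1 and divided differences Δ_i = -1, 3, -1, -1, the continuity of s' gives the tridiagonal system
  1·σ_0 + 4·σ_1 + 1·σ_2 = 6(Δ_1 - Δ_0) = 24
  1·σ_1 + 4·σ_2 + 1·σ_3 = 6(Δ_2 - Δ_1) = -24
  1·σ_2 + 4·σ_3 + 1·σ_4 = 6(Δ_3 - Δ_2) = 0
Natural end conditions: σ_0 = σ_4 = 0.
Solving the tridiagonal system: σ_0 = 0, σ_1 = 57/7, σ_2 = -60/7, σ_3 = 15/7, σ_4 = 0.

2.1429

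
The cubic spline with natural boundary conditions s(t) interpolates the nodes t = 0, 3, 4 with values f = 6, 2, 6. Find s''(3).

Write σ_i for s''(x_i). With h_i = 3, 1 and divided differences Δ_i = -4/3, 4, the continuity of s' gives the tridiagonal system
  3·σ_0 + 8·σ_1 + 1·σ_2 = 6(Δ_1 - Δ_0) = 32
Natural end conditions: σ_0 = σ_2 = 0.
Solving: σ_0 = 0, σ_1 = 4, σ_2 = 0.

4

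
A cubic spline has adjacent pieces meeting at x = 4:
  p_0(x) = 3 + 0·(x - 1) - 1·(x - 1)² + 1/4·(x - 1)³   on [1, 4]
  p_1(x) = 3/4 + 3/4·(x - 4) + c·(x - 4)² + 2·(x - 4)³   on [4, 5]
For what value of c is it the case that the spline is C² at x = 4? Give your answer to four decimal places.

1.2500

p_0''(x) = -2 + 3/2·(x - 1), so p_0''(4) = 5/2. On the right, p_1''(4) = 2c, so c = 5/4.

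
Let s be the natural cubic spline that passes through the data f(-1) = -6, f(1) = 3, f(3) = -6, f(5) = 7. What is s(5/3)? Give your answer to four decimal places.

Put M_i = s'' at the i-th knot. Here h = (2, 2, 2) and Δ = (9/2, -9/2, 13/2), so the interior equations h_(i-1)·M_(i-1) + 2(h_(i-1)+h_i)·M_i + h_i·M_(i+1) = 6(Δ_i − Δ_(i-1)) read
  2·M_0 + 8·M_1 + 2·M_2 = 6(Δ_1 - Δ_0) = -54
  2·M_1 + 8·M_2 + 2·M_3 = 6(Δ_2 - Δ_1) = 66
Natural end conditions: M_0 = M_3 = 0.
Solving the tridiagonal system: M_0 = 0, M_1 = -47/5, M_2 = 53/5, M_3 = 0.
On [1, 3], s(x) = 3 - 53/30·(x - 1) - 47/10·(x - 1)² + 5/3·(x - 1)³.
With (x - 1) = 2/3: s(5/3) = 92/405.

0.2272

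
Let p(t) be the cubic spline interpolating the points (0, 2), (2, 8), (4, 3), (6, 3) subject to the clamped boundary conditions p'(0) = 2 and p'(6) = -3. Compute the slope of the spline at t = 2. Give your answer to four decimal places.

0.1667

With m_i denoting the second derivative at x_i, h_i = 2, 2, 2, and Δ_i = (y_(i+1) − y_i)/h_i = 3, -5/2, 0:
  2·m_0 + 8·m_1 + 2·m_2 = 6(Δ_1 - Δ_0) = -33
  2·m_1 + 8·m_2 + 2·m_3 = 6(Δ_2 - Δ_1) = 15
Clamped end conditions give two more equations: 2h_0·m_0 + h_0·m_1 = 6(Δ_0 - p'(0)) = 6 and h_2·m_2 + 2h_2·m_3 = 6(p'(6) - Δ_2) = -18.
Forward elimination and back-substitution give m_0 = 29/6, m_1 = -20/3, m_2 = 16/3, m_3 = -43/6.
On [2, 4], p'(t) = b_1 + 2c_1·(t - 2) + 3d_1·(t - 2)² with b_1 = Δ_1 - h_1(2m_1 + m_2)/6 = 1/6, c_1 = m_1/2 = -10/3, d_1 = (m_2 - m_1)/(6h_1) = 1. So p'(2) = 1/6.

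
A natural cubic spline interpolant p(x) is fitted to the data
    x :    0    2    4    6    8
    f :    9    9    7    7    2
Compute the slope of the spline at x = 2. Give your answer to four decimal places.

-0.7679

Write σ_i for p''(x_i). With h_i = 2, 2, 2, 2 and divided differences Δ_i = 0, -1, 0, -5/2, the continuity of p' gives the tridiagonal system
  2·σ_0 + 8·σ_1 + 2·σ_2 = 6(Δ_1 - Δ_0) = -6
  2·σ_1 + 8·σ_2 + 2·σ_3 = 6(Δ_2 - Δ_1) = 6
  2·σ_2 + 8·σ_3 + 2·σ_4 = 6(Δ_3 - Δ_2) = -15
Natural end conditions: σ_0 = σ_4 = 0.
Forward elimination and back-substitution give σ_0 = 0, σ_1 = -129/112, σ_2 = 45/28, σ_3 = -255/112, σ_4 = 0.
On [2, 4], p'(x) = b_1 + 2c_1·(x - 2) + 3d_1·(x - 2)² with b_1 = Δ_1 - h_1(2σ_1 + σ_2)/6 = -43/56, c_1 = σ_1/2 = -129/224, d_1 = (σ_2 - σ_1)/(6h_1) = 103/448. So p'(2) = -43/56.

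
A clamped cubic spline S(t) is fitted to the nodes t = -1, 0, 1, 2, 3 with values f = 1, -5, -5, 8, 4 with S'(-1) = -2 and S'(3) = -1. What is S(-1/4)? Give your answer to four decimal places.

-3.2321

Let M_i = S''(x_i). Step sizes h_i = 1, 1, 1, 1; slopes of the chords Δ_i = (y_(i+1) - y_i)/h_i = -6, 0, 13, -4.
  1·M_0 + 4·M_1 + 1·M_2 = 6(Δ_1 - Δ_0) = 36
  1·M_1 + 4·M_2 + 1·M_3 = 6(Δ_2 - Δ_1) = 78
  1·M_2 + 4·M_3 + 1·M_4 = 6(Δ_3 - Δ_2) = -102
Clamped end conditions give two more equations: 2h_0·M_0 + h_0·M_1 = 6(Δ_0 - S'(-1)) = -24 and h_3·M_3 + 2h_3·M_4 = 6(S'(3) - Δ_3) = 18.
Forward elimination and back-substitution give M_0 = -104/7, M_1 = 40/7, M_2 = 28, M_3 = -278/7, M_4 = 202/7.
On [-1, 0], S(t) = 1 - 2·(t + 1) - 52/7·(t + 1)² + 24/7·(t + 1)³.
With (t + 1) = 3/4: S(-1/4) = -181/56.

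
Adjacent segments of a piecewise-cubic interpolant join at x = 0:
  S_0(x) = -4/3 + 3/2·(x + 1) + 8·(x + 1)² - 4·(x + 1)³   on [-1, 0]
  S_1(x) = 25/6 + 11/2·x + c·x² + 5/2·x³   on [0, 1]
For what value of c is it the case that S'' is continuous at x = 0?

S_0''(x) = 16 - 24·(x + 1), so S_0''(0) = -8. On the right, S_1''(0) = 2c, so c = -4.

-4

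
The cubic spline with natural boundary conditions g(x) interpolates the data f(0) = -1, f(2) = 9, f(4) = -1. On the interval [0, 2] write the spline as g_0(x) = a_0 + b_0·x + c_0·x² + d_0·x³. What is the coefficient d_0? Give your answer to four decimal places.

Let M_i = g''(x_i). Step sizes h_i = 2, 2; slopes of the chords Δ_i = (y_(i+1) - y_i)/h_i = 5, -5.
  2·M_0 + 8·M_1 + 2·M_2 = 6(Δ_1 - Δ_0) = -60
Natural end conditions: M_0 = M_2 = 0.
Hence M_0 = 0, M_1 = -15/2, M_2 = 0.
On [0, 2], with g_0(x) = a_0 + b_0·x + c_0·x² + d_0·x³: c_0 = M_0/2 = 0, d_0 = (M_1 - M_0)/(6h_0) = -5/8, b_0 = Δ_0 - h_0(2M_0 + M_1)/6 = 15/2.

-0.6250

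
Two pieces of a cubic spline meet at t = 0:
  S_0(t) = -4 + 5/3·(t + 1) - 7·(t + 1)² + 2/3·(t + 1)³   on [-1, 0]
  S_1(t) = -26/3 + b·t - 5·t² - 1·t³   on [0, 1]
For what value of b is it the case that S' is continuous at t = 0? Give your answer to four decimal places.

S_0'(t) = 5/3 - 14·(t + 1) + 2·(t + 1)², so S_0'(0) = -31/3. On the right, S_1'(0) = b, so b = -31/3.

-10.3333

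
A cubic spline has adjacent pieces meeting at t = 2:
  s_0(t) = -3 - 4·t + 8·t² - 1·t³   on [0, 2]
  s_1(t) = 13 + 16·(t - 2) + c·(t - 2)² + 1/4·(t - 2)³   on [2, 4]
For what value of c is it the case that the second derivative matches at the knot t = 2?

2

s_0''(t) = 16 - 6·t, so s_0''(2) = 4. On the right, s_1''(2) = 2c, so c = 2.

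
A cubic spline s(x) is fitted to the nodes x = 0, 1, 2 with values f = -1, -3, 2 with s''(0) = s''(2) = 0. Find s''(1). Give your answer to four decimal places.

Put M_i = s'' at the i-th knot. Here h = (1, 1) and Δ = (-2, 5), so the interior equations h_(i-1)·M_(i-1) + 2(h_(i-1)+h_i)·M_i + h_i·M_(i+1) = 6(Δ_i − Δ_(i-1)) read
  1·M_0 + 4·M_1 + 1·M_2 = 6(Δ_1 - Δ_0) = 42
Natural end conditions: M_0 = M_2 = 0.
Solving the tridiagonal system: M_0 = 0, M_1 = 21/2, M_2 = 0.

10.5000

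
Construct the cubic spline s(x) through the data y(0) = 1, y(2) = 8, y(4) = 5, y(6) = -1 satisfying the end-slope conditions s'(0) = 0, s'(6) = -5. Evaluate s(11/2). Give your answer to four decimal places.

With m_i denoting the second derivative at x_i, h_i = 2, 2, 2, and Δ_i = (y_(i+1) − y_i)/h_i = 7/2, -3/2, -3:
  2·m_0 + 8·m_1 + 2·m_2 = 6(Δ_1 - Δ_0) = -30
  2·m_1 + 8·m_2 + 2·m_3 = 6(Δ_2 - Δ_1) = -9
Clamped end conditions give two more equations: 2h_0·m_0 + h_0·m_1 = 6(Δ_0 - s'(0)) = 21 and h_2·m_2 + 2h_2·m_3 = 6(s'(6) - Δ_2) = -12.
Forward elimination and back-substitution give m_0 = 25/3, m_1 = -37/6, m_2 = 4/3, m_3 = -11/3.
On [4, 6], s(x) = 5 - 8/3·(x - 4) + 2/3·(x - 4)² - 5/12·(x - 4)³.
With (x - 4) = 3/2: s(11/2) = 35/32.

1.0938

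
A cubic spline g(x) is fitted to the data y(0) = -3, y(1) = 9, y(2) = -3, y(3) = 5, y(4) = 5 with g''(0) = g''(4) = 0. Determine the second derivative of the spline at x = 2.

Let σ_i = g''(x_i). Step sizes h_i = 1, 1, 1, 1; slopes of the chords Δ_i = (y_(i+1) - y_i)/h_i = 12, -12, 8, 0.
  1·σ_0 + 4·σ_1 + 1·σ_2 = 6(Δ_1 - Δ_0) = -144
  1·σ_1 + 4·σ_2 + 1·σ_3 = 6(Δ_2 - Δ_1) = 120
  1·σ_2 + 4·σ_3 + 1·σ_4 = 6(Δ_3 - Δ_2) = -48
Natural end conditions: σ_0 = σ_4 = 0.
Solving: σ_0 = 0, σ_1 = -48, σ_2 = 48, σ_3 = -24, σ_4 = 0.

48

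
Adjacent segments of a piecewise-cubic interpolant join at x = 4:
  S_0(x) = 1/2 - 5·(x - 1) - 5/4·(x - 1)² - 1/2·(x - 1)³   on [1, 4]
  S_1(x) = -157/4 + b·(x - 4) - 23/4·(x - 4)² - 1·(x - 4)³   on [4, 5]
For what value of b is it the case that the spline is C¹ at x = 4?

S_0'(x) = -5 - 5/2·(x - 1) - 3/2·(x - 1)², so S_0'(4) = -26. On the right, S_1'(4) = b, so b = -26.

-26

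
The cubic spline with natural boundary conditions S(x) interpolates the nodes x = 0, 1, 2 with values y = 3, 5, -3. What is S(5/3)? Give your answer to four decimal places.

Write M_i for S''(x_i). With h_i = 1, 1 and divided differences Δ_i = 2, -8, the continuity of S' gives the tridiagonal system
  1·M_0 + 4·M_1 + 1·M_2 = 6(Δ_1 - Δ_0) = -60
Natural end conditions: M_0 = M_2 = 0.
Solving the tridiagonal system: M_0 = 0, M_1 = -15, M_2 = 0.
On [1, 2], S(x) = 5 - 3·(x - 1) - 15/2·(x - 1)² + 5/2·(x - 1)³.
With (x - 1) = 2/3: S(5/3) = 11/27.

0.4074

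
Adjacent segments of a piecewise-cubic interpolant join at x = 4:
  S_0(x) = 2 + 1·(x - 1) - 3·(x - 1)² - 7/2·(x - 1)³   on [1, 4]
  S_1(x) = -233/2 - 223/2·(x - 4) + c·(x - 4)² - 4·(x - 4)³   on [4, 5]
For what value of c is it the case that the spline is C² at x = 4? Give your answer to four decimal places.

-34.5000

S_0''(x) = -6 - 21·(x - 1), so S_0''(4) = -69. On the right, S_1''(4) = 2c, so c = -69/2.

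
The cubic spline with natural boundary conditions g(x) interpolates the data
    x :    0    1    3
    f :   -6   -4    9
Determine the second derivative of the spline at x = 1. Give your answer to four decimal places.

Write M_i for g''(x_i). With h_i = 1, 2 and divided differences Δ_i = 2, 13/2, the continuity of g' gives the tridiagonal system
  1·M_0 + 6·M_1 + 2·M_2 = 6(Δ_1 - Δ_0) = 27
Natural end conditions: M_0 = M_2 = 0.
Solving: M_0 = 0, M_1 = 9/2, M_2 = 0.

4.5000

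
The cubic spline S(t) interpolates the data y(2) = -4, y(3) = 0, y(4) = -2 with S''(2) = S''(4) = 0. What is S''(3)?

Put m_i = S'' at the i-th knot. Here h = (1, 1) and Δ = (4, -2), so the interior equations h_(i-1)·m_(i-1) + 2(h_(i-1)+h_i)·m_i + h_i·m_(i+1) = 6(Δ_i − Δ_(i-1)) read
  1·m_0 + 4·m_1 + 1·m_2 = 6(Δ_1 - Δ_0) = -36
Natural end conditions: m_0 = m_2 = 0.
Solving: m_0 = 0, m_1 = -9, m_2 = 0.

-9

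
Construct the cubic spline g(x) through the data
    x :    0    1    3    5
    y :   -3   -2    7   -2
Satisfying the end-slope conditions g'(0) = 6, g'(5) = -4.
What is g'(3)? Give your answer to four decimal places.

0.7174

With M_i denoting the second derivative at x_i, h_i = 1, 2, 2, and Δ_i = (y_(i+1) − y_i)/h_i = 1, 9/2, -9/2:
  1·M_0 + 6·M_1 + 2·M_2 = 6(Δ_1 - Δ_0) = 21
  2·M_1 + 8·M_2 + 2·M_3 = 6(Δ_2 - Δ_1) = -54
Clamped end conditions give two more equations: 2h_0·M_0 + h_0·M_1 = 6(Δ_0 - g'(0)) = -30 and h_2·M_2 + 2h_2·M_3 = 6(g'(5) - Δ_2) = 3.
Forward elimination and back-substitution give M_0 = -466/23, M_1 = 242/23, M_2 = -503/46, M_3 = 143/23.
On [3, 5], g'(x) = b_2 + 2c_2·(x - 3) + 3d_2·(x - 3)² with b_2 = Δ_2 - h_2(2M_2 + M_3)/6 = 33/46, c_2 = M_2/2 = -503/92, d_2 = (M_3 - M_2)/(6h_2) = 263/184. So g'(3) = 33/46.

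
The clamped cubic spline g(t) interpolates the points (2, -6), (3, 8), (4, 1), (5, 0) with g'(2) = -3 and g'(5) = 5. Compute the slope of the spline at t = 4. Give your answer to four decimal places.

-9.3333

Put M_i = g'' at the i-th knot. Here h = (1, 1, 1) and Δ = (14, -7, -1), so the interior equations h_(i-1)·M_(i-1) + 2(h_(i-1)+h_i)·M_i + h_i·M_(i+1) = 6(Δ_i − Δ_(i-1)) read
  1·M_0 + 4·M_1 + 1·M_2 = 6(Δ_1 - Δ_0) = -126
  1·M_1 + 4·M_2 + 1·M_3 = 6(Δ_2 - Δ_1) = 36
Clamped end conditions give two more equations: 2h_0·M_0 + h_0·M_1 = 6(Δ_0 - g'(2)) = 102 and h_2·M_2 + 2h_2·M_3 = 6(g'(5) - Δ_2) = 36.
Hence M_0 = 238/3, M_1 = -170/3, M_2 = 64/3, M_3 = 22/3.
On [4, 5], g'(t) = b_2 + 2c_2·(t - 4) + 3d_2·(t - 4)² with b_2 = Δ_2 - h_2(2M_2 + M_3)/6 = -28/3, c_2 = M_2/2 = 32/3, d_2 = (M_3 - M_2)/(6h_2) = -7/3. So g'(4) = -28/3.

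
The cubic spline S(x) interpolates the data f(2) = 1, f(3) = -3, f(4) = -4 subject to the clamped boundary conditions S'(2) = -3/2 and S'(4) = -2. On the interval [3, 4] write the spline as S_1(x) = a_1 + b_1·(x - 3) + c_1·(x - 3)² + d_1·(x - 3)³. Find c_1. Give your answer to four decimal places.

4.7500

Write σ_i for S''(x_i). With h_i = 1, 1 and divided differences Δ_i = -4, -1, the continuity of S' gives the tridiagonal system
  1·σ_0 + 4·σ_1 + 1·σ_2 = 6(Δ_1 - Δ_0) = 18
Clamped end conditions give two more equations: 2h_0·σ_0 + h_0·σ_1 = 6(Δ_0 - S'(2)) = -15 and h_1·σ_1 + 2h_1·σ_2 = 6(S'(4) - Δ_1) = -6.
Hence σ_0 = -49/4, σ_1 = 19/2, σ_2 = -31/4.
On [3, 4], with S_1(x) = a_1 + b_1·(x - 3) + c_1·(x - 3)² + d_1·(x - 3)³: c_1 = σ_1/2 = 19/4, d_1 = (σ_2 - σ_1)/(6h_1) = -23/8, b_1 = Δ_1 - h_1(2σ_1 + σ_2)/6 = -23/8.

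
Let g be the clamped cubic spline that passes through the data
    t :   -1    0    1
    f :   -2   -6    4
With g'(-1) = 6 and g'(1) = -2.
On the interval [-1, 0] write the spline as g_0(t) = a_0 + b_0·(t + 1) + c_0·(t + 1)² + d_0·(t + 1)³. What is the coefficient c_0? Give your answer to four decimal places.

With σ_i denoting the second derivative at x_i, h_i = 1, 1, and Δ_i = (y_(i+1) − y_i)/h_i = -4, 10:
  1·σ_0 + 4·σ_1 + 1·σ_2 = 6(Δ_1 - Δ_0) = 84
Clamped end conditions give two more equations: 2h_0·σ_0 + h_0·σ_1 = 6(Δ_0 - g'(-1)) = -60 and h_1·σ_1 + 2h_1·σ_2 = 6(g'(1) - Δ_1) = -72.
Solving: σ_0 = -55, σ_1 = 50, σ_2 = -61.
On [-1, 0], with g_0(t) = a_0 + b_0·(t + 1) + c_0·(t + 1)² + d_0·(t + 1)³: c_0 = σ_0/2 = -55/2, d_0 = (σ_1 - σ_0)/(6h_0) = 35/2, b_0 = Δ_0 - h_0(2σ_0 + σ_1)/6 = 6.

-27.5000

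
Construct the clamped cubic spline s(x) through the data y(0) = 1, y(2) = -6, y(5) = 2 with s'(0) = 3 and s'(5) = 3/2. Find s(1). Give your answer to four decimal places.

-1.0625

Write σ_i for s''(x_i). With h_i = 2, 3 and divided differences Δ_i = -7/2, 8/3, the continuity of s' gives the tridiagonal system
  2·σ_0 + 10·σ_1 + 3·σ_2 = 6(Δ_1 - Δ_0) = 37
Clamped end conditions give two more equations: 2h_0·σ_0 + h_0·σ_1 = 6(Δ_0 - s'(0)) = -39 and h_1·σ_1 + 2h_1·σ_2 = 6(s'(5) - Δ_1) = -7.
Solving: σ_0 = -55/4, σ_1 = 8, σ_2 = -31/6.
On [0, 2], s(x) = 1 + 3·x - 55/8·x² + 29/16·x³.
With x = 1: s(1) = -17/16.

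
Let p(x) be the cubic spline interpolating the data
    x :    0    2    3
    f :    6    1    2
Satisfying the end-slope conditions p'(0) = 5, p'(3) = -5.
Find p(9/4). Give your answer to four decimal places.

Let M_i = p''(x_i). Step sizes h_i = 2, 1; slopes of the chords Δ_i = (y_(i+1) - y_i)/h_i = -5/2, 1.
  2·M_0 + 6·M_1 + 1·M_2 = 6(Δ_1 - Δ_0) = 21
Clamped end conditions give two more equations: 2h_0·M_0 + h_0·M_1 = 6(Δ_0 - p'(0)) = -45 and h_1·M_1 + 2h_1·M_2 = 6(p'(3) - Δ_1) = -36.
Forward elimination and back-substitution give M_0 = -217/12, M_1 = 41/3, M_2 = -149/6.
On [2, 3], p(x) = 1 + 7/12·(x - 2) + 41/6·(x - 2)² - 77/12·(x - 2)³.
With (x - 2) = 1/4: p(9/4) = 377/256.

1.4727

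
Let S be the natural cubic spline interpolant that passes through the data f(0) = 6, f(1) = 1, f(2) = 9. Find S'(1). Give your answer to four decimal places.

1.5000

With M_i denoting the second derivative at x_i, h_i = 1, 1, and Δ_i = (y_(i+1) − y_i)/h_i = -5, 8:
  1·M_0 + 4·M_1 + 1·M_2 = 6(Δ_1 - Δ_0) = 78
Natural end conditions: M_0 = M_2 = 0.
Solving the tridiagonal system: M_0 = 0, M_1 = 39/2, M_2 = 0.
On [1, 2], S'(x) = b_1 + 2c_1·(x - 1) + 3d_1·(x - 1)² with b_1 = Δ_1 - h_1(2M_1 + M_2)/6 = 3/2, c_1 = M_1/2 = 39/4, d_1 = (M_2 - M_1)/(6h_1) = -13/4. So S'(1) = 3/2.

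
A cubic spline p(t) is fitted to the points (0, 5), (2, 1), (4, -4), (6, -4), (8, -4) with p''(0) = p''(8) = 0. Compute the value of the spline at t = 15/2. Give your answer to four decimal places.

-3.9121

Write σ_i for p''(x_i). With h_i = 2, 2, 2, 2 and divided differences Δ_i = -2, -5/2, 0, 0, the continuity of p' gives the tridiagonal system
  2·σ_0 + 8·σ_1 + 2·σ_2 = 6(Δ_1 - Δ_0) = -3
  2·σ_1 + 8·σ_2 + 2·σ_3 = 6(Δ_2 - Δ_1) = 15
  2·σ_2 + 8·σ_3 + 2·σ_4 = 6(Δ_3 - Δ_2) = 0
Natural end conditions: σ_0 = σ_4 = 0.
Hence σ_0 = 0, σ_1 = -15/16, σ_2 = 9/4, σ_3 = -9/16, σ_4 = 0.
On [6, 8], p(t) = -4 + 3/8·(t - 6) - 9/32·(t - 6)² + 3/64·(t - 6)³.
With (t - 6) = 3/2: p(15/2) = -2003/512.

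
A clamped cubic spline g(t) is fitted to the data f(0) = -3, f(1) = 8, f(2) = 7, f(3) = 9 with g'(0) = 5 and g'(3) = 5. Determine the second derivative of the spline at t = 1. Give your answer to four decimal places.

Put σ_i = g'' at the i-th knot. Here h = (1, 1, 1) and Δ = (11, -1, 2), so the interior equations h_(i-1)·σ_(i-1) + 2(h_(i-1)+h_i)·σ_i + h_i·σ_(i+1) = 6(Δ_i − Δ_(i-1)) read
  1·σ_0 + 4·σ_1 + 1·σ_2 = 6(Δ_1 - Δ_0) = -72
  1·σ_1 + 4·σ_2 + 1·σ_3 = 6(Δ_2 - Δ_1) = 18
Clamped end conditions give two more equations: 2h_0·σ_0 + h_0·σ_1 = 6(Δ_0 - g'(0)) = 36 and h_2·σ_2 + 2h_2·σ_3 = 6(g'(3) - Δ_2) = 18.
Solving the tridiagonal system: σ_0 = 162/5, σ_1 = -144/5, σ_2 = 54/5, σ_3 = 18/5.

-28.8000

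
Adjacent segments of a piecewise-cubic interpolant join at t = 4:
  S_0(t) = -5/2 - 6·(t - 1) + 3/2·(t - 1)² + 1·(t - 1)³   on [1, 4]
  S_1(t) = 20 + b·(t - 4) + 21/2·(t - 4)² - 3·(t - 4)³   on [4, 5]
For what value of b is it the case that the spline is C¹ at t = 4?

30

S_0'(t) = -6 + 3·(t - 1) + 3·(t - 1)², so S_0'(4) = 30. On the right, S_1'(4) = b, so b = 30.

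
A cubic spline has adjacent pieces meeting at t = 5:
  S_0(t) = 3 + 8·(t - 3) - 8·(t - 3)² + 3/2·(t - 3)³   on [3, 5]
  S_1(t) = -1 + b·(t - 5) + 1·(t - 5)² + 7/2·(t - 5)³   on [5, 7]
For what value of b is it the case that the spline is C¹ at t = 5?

-6

S_0'(t) = 8 - 16·(t - 3) + 9/2·(t - 3)², so S_0'(5) = -6. On the right, S_1'(5) = b, so b = -6.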